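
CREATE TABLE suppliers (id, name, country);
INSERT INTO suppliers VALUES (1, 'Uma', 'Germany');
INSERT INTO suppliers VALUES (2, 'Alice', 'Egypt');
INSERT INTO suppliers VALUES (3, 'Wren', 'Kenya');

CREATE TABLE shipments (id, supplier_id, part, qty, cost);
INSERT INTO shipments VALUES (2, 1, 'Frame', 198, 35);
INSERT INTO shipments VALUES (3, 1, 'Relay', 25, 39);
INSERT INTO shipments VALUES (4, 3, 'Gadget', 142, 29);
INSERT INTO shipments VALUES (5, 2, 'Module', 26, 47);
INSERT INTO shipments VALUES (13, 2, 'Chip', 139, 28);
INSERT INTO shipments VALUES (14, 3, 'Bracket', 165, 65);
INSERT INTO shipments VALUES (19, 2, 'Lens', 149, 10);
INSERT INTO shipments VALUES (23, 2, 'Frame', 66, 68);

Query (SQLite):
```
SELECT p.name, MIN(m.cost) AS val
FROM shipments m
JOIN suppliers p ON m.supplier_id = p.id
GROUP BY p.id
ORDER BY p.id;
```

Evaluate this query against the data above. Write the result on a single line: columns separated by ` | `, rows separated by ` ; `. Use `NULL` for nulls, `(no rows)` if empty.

Uma | 35 ; Alice | 10 ; Wren | 29

Join each shipments row to its suppliers via supplier_id.
Group joined rows by suppliers.id; compute MIN(m.cost) per group.
  1: ids {2, 3} → MIN(m.cost)=35
  2: ids {5, 13, 19, 23} → MIN(m.cost)=10
  3: ids {4, 14} → MIN(m.cost)=29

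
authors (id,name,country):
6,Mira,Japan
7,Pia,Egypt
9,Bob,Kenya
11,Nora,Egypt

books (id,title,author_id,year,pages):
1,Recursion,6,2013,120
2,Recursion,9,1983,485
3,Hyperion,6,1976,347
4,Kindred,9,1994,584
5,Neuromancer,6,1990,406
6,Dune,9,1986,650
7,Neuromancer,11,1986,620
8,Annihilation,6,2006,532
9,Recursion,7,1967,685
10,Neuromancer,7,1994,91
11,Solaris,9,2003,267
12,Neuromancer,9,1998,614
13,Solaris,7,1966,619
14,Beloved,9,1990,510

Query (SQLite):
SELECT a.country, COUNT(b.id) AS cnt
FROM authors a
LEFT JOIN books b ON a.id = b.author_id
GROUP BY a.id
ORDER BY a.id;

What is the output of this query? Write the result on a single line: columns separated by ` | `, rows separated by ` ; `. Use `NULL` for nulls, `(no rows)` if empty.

LEFT JOIN keeps every authors row; unmatched ones get NULL for books columns.
Group by authors.id and compute COUNT(b.id). COUNT(col) of an all-NULL group is 0.
  6: ids {1, 3, 5, 8} → COUNT(b.id)=4
  7: ids {9, 10, 13} → COUNT(b.id)=3
  9: ids {2, 4, 6, 11, 12, 14} → COUNT(b.id)=6
  11: ids {7} → COUNT(b.id)=1

Japan | 4 ; Egypt | 3 ; Kenya | 6 ; Egypt | 1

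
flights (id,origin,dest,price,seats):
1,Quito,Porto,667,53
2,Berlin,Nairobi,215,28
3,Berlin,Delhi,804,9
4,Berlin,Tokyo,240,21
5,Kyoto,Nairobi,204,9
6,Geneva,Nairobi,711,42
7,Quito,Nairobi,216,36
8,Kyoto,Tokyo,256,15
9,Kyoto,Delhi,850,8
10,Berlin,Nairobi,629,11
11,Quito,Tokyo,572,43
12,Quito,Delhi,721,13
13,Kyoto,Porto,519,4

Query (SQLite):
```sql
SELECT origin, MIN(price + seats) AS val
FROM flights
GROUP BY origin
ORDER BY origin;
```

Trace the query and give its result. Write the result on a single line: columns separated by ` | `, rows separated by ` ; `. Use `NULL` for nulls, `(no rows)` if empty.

Berlin | 243 ; Geneva | 753 ; Kyoto | 213 ; Quito | 252

For each row compute price + seats.
Group by origin; take MIN of the expression per group.
  Berlin: ids {2, 3, 4, 10} → MIN(price + seats)=243
  Geneva: ids {6} → MIN(price + seats)=753
  Kyoto: ids {5, 8, 9, 13} → MIN(price + seats)=213
  Quito: ids {1, 7, 11, 12} → MIN(price + seats)=252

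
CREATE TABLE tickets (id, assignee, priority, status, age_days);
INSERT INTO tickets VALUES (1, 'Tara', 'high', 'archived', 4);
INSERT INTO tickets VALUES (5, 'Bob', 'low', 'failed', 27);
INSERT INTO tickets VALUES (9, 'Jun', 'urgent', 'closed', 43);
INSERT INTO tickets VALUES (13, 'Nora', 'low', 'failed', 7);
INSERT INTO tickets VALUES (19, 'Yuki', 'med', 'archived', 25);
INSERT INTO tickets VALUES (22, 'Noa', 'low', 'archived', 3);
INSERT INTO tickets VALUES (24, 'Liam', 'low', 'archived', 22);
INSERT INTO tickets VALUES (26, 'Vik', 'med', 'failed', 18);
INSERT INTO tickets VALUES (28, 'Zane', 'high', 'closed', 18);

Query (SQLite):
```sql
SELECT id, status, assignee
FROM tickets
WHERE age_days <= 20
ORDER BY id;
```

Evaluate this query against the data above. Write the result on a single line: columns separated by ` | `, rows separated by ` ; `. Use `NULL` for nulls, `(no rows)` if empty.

age_days <= 20: ids {1, 13, 22, 26, 28}

1 | archived | Tara ; 13 | failed | Nora ; 22 | archived | Noa ; 26 | failed | Vik ; 28 | closed | Zane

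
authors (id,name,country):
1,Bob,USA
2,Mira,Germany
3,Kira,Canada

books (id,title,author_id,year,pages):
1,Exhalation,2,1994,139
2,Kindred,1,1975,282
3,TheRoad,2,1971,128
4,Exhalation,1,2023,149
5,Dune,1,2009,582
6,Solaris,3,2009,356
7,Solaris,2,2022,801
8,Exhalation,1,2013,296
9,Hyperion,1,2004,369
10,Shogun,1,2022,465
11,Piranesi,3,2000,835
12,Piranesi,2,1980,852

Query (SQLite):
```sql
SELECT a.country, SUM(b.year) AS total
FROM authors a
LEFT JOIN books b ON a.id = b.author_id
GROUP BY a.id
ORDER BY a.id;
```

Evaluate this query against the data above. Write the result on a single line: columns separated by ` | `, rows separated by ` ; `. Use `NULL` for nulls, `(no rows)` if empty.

USA | 12046 ; Germany | 7967 ; Canada | 4009

LEFT JOIN keeps every authors row; unmatched ones get NULL for books columns.
Group by authors.id and compute SUM(b.year). SUM over an all-NULL group is NULL.
  1: ids {2, 4, 5, 8, 9, 10} → SUM(b.year)=12046
  2: ids {1, 3, 7, 12} → SUM(b.year)=7967
  3: ids {6, 11} → SUM(b.year)=4009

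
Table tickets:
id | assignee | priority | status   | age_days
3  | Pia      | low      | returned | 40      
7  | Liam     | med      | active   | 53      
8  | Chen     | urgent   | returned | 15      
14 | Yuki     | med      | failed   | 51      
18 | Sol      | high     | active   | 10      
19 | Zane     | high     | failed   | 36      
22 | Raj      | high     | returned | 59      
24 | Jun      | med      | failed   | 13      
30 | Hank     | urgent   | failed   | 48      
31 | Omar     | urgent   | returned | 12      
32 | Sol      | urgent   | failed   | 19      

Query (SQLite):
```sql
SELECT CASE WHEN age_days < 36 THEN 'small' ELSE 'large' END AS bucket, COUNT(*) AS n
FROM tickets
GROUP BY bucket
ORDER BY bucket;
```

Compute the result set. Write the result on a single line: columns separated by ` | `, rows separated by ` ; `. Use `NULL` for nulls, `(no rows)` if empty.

large | 6 ; small | 5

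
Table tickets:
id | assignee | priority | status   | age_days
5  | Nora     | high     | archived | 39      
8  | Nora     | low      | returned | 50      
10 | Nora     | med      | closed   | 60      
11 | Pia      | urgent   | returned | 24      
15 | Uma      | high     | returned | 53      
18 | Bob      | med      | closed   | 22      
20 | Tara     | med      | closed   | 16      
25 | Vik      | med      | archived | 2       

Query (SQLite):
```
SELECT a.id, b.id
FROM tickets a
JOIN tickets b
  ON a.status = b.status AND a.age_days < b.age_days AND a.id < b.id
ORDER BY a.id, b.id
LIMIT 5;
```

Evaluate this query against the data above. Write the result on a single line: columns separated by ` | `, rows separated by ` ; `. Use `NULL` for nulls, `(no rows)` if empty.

8 | 15 ; 11 | 15

Pairs (a,b) with same status, a.age_days < b.age_days, a.id < b.id.
status groups: archived:{5,25} closed:{10,18,20} returned:{8,11,15}
Ordered by (a.id, b.id); first 5.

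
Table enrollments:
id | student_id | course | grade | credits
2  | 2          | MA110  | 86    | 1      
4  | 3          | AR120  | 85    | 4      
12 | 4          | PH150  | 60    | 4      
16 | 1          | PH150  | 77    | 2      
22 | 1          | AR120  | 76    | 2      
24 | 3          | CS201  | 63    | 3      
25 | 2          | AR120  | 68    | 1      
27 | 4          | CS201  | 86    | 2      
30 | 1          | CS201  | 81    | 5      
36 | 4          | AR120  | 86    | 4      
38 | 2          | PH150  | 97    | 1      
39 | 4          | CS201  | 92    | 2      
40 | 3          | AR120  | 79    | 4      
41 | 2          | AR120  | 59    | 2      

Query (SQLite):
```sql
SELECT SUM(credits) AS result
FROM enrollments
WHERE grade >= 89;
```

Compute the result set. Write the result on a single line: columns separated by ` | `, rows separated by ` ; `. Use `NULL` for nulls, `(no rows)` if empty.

Rows where grade >= 89 → credits values: [1, 2].
SUM of non-NULL values = 3.

3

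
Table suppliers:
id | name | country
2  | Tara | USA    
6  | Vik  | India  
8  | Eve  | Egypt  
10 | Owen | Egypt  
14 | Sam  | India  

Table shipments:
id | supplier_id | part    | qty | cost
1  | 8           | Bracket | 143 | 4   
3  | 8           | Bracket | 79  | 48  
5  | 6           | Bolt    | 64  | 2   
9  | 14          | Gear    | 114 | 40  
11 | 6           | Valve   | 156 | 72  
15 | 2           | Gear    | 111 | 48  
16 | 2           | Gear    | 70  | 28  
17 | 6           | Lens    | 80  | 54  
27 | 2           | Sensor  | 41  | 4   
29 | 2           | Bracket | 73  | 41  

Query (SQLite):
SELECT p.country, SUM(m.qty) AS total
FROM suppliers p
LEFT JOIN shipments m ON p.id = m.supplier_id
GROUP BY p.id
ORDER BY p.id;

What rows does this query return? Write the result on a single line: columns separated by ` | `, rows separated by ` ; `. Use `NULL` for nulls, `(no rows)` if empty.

USA | 295 ; India | 300 ; Egypt | 222 ; Egypt | NULL ; India | 114

LEFT JOIN keeps every suppliers row; unmatched ones get NULL for shipments columns.
Group by suppliers.id and compute SUM(m.qty). SUM over an all-NULL group is NULL.
  2: ids {15, 16, 27, 29} → SUM(m.qty)=295
  6: ids {5, 11, 17} → SUM(m.qty)=300
  8: ids {1, 3} → SUM(m.qty)=222
  10: ids {—} → SUM(m.qty)=NULL
  14: ids {9} → SUM(m.qty)=114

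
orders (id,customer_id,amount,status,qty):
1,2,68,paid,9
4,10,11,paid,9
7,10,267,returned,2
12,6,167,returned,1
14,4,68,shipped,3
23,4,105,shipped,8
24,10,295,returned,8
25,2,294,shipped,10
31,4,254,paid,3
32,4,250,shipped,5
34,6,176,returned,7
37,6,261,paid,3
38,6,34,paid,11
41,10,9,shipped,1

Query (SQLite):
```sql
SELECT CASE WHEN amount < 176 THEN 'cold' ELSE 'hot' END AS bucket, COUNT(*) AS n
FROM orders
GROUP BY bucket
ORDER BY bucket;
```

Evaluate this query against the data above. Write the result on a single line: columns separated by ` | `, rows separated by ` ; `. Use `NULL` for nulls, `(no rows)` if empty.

Bucket rows by amount < 176 → 'cold' else 'hot'; count each bucket.

cold | 7 ; hot | 7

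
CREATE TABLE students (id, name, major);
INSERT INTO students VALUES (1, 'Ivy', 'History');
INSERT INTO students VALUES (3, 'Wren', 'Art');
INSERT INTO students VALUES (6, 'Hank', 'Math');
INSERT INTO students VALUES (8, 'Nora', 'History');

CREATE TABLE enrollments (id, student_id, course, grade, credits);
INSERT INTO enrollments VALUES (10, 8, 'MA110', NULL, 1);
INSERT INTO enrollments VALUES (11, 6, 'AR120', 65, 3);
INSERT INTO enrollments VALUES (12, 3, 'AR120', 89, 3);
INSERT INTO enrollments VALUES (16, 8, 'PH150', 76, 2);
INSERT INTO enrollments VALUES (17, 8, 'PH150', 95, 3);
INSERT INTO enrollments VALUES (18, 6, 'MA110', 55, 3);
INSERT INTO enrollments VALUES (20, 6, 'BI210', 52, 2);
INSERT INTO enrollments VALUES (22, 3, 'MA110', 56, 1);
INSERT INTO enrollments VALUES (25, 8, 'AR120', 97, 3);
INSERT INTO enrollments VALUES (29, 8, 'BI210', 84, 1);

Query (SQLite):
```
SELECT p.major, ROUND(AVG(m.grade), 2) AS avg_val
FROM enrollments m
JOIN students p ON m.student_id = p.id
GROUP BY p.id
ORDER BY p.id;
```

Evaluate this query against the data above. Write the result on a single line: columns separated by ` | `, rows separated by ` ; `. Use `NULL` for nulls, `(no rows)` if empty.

Art | 72.5 ; Math | 57.33 ; History | 88

Join each enrollments row to its students via student_id.
Group joined rows by students.id; compute ROUND(AVG(m.grade), 2) per group.
  3: ids {12, 22} → ROUND(AVG(m.grade), 2)=72.5
  6: ids {11, 18, 20} → ROUND(AVG(m.grade), 2)=57.33
  8: ids {10, 16, 17, 25, 29} → ROUND(AVG(m.grade), 2)=88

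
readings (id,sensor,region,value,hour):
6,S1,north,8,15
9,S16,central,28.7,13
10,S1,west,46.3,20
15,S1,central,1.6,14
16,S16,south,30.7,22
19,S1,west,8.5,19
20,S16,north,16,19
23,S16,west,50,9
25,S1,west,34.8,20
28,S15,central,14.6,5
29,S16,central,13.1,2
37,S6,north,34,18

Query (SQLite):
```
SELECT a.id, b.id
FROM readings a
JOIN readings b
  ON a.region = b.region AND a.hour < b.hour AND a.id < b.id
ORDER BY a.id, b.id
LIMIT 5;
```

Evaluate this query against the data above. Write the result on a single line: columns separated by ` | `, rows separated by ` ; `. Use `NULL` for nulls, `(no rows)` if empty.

6 | 20 ; 6 | 37 ; 9 | 15 ; 19 | 25 ; 23 | 25

Pairs (a,b) with same region, a.hour < b.hour, a.id < b.id.
region groups: central:{9,15,28,29} north:{6,20,37} south:{16} west:{10,19,23,25}
Ordered by (a.id, b.id); first 5.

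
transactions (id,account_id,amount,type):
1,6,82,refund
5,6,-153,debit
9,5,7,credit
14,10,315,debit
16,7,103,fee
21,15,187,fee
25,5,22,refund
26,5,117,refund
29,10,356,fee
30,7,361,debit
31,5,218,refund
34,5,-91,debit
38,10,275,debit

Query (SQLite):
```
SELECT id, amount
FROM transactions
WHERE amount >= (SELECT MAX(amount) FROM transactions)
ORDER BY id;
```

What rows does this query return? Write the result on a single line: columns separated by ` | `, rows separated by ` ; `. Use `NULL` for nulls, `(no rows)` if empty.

30 | 361

Scalar subquery: MAX(amount) over all transactions rows = 361.
Keep rows where amount >= that value.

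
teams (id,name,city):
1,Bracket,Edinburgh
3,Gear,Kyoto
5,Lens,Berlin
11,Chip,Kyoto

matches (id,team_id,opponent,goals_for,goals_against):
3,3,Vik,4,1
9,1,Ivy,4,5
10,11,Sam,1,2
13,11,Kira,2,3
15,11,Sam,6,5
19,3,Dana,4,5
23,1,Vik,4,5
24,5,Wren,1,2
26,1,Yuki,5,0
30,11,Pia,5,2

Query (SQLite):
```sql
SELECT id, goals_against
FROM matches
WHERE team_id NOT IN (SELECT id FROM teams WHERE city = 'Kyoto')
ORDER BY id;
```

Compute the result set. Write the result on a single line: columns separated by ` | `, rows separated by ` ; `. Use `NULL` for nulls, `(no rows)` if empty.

Inner query: teams.id where city = 'Kyoto'.
Outer: keep matches rows whose team_id is not in that set.
Inner query → {3, 11}

9 | 5 ; 23 | 5 ; 24 | 2 ; 26 | 0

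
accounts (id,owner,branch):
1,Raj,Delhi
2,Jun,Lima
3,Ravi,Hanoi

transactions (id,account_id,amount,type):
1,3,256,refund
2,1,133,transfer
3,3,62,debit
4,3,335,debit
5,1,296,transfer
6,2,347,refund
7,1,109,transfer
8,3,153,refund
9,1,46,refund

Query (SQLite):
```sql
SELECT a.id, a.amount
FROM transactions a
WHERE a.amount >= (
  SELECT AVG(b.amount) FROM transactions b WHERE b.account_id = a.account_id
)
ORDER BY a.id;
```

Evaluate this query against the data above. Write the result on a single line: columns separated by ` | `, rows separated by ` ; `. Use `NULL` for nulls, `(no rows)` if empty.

1 | 256 ; 4 | 335 ; 5 | 296 ; 6 | 347

For each transactions row a, compute AVG(amount) over rows sharing a.account_id.
Keep row a if a.amount >= that per-group AVG.
  account_id=1: AVG(amount) = 146.0
  account_id=2: AVG(amount) = 347.0
  account_id=3: AVG(amount) = 201.5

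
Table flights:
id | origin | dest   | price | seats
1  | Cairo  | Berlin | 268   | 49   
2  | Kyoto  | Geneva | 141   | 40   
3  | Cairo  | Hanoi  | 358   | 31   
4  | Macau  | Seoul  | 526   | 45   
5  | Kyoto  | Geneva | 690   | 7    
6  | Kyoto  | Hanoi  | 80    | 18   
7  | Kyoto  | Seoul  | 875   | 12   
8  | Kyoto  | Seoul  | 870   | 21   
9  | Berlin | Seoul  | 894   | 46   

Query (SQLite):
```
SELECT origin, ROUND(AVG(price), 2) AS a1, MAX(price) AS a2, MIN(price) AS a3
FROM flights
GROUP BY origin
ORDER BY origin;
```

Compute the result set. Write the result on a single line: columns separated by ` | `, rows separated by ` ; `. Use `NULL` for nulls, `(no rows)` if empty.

Berlin | 894 | 894 | 894 ; Cairo | 313 | 358 | 268 ; Kyoto | 531.2 | 875 | 80 ; Macau | 526 | 526 | 526

Group flights by origin.
Per group compute: ROUND(AVG(price), 2), MAX(price), MIN(price).
  Berlin: ids {9} → ROUND(AVG(price), 2)=894, MAX(price)=894, MIN(price)=894
  Cairo: ids {1, 3} → ROUND(AVG(price), 2)=313, MAX(price)=358, MIN(price)=268
  Kyoto: ids {2, 5, 6, 7, 8} → ROUND(AVG(price), 2)=531.2, MAX(price)=875, MIN(price)=80
  Macau: ids {4} → ROUND(AVG(price), 2)=526, MAX(price)=526, MIN(price)=526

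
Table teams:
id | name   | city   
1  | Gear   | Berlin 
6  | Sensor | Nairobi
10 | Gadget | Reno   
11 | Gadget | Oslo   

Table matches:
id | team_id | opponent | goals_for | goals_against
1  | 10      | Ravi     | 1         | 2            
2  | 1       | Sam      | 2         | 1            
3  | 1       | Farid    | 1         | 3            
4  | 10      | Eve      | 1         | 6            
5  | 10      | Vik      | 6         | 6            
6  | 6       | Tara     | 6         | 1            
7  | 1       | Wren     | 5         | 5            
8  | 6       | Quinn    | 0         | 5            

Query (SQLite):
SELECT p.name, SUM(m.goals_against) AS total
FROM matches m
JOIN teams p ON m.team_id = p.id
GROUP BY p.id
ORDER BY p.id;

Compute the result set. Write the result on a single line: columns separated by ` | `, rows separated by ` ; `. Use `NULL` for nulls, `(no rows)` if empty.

Join each matches row to its teams via team_id.
Group joined rows by teams.id; compute SUM(m.goals_against) per group.
  1: ids {2, 3, 7} → SUM(m.goals_against)=9
  6: ids {6, 8} → SUM(m.goals_against)=6
  10: ids {1, 4, 5} → SUM(m.goals_against)=14

Gear | 9 ; Sensor | 6 ; Gadget | 14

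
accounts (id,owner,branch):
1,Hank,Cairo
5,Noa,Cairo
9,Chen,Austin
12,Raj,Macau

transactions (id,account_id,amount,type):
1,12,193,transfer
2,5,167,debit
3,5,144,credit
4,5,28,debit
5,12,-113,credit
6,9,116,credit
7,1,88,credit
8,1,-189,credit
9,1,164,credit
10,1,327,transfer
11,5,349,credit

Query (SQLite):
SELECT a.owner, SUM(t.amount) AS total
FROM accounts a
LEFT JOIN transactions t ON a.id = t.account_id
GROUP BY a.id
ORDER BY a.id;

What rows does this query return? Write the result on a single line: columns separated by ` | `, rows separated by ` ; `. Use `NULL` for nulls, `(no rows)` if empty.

Hank | 390 ; Noa | 688 ; Chen | 116 ; Raj | 80

LEFT JOIN keeps every accounts row; unmatched ones get NULL for transactions columns.
Group by accounts.id and compute SUM(t.amount). SUM over an all-NULL group is NULL.
  1: ids {7, 8, 9, 10} → SUM(t.amount)=390
  5: ids {2, 3, 4, 11} → SUM(t.amount)=688
  9: ids {6} → SUM(t.amount)=116
  12: ids {1, 5} → SUM(t.amount)=80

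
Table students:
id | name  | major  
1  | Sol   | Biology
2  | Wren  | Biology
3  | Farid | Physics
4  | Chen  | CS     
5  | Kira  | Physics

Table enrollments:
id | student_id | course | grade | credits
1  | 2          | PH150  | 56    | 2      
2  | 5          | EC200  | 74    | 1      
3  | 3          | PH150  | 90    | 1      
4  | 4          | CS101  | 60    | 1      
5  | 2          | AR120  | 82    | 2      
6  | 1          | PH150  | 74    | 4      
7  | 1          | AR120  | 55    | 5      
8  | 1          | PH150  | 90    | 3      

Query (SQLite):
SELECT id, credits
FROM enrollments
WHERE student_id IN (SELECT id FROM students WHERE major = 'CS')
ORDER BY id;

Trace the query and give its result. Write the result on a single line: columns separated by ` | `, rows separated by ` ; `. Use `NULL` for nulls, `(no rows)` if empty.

4 | 1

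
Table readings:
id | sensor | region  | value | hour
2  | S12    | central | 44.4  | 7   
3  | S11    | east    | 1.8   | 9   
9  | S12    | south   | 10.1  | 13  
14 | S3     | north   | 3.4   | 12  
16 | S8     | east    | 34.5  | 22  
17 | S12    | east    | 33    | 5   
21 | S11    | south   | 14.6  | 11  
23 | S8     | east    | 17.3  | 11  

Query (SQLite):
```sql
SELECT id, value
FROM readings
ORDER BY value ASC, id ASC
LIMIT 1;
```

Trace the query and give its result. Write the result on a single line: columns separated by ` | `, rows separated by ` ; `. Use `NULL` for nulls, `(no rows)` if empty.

3 | 1.8

Sort by value asc, tiebreak id asc: (1.8, id=3), (3.4, id=14), (10.1, id=9), (14.6, id=21) …. Take first 1.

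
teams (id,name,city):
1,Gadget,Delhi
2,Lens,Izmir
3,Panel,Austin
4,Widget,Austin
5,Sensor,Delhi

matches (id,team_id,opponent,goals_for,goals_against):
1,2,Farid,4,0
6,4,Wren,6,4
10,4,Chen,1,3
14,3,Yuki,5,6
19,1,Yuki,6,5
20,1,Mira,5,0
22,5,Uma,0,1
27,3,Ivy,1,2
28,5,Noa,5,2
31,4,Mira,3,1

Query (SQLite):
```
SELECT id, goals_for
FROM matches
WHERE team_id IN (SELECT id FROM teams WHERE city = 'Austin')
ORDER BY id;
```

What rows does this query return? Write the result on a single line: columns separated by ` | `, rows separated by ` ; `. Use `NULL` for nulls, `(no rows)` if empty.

6 | 6 ; 10 | 1 ; 14 | 5 ; 27 | 1 ; 31 | 3

Inner query: teams.id where city = 'Austin'.
Outer: keep matches rows whose team_id is in that set.
Inner query → {3, 4}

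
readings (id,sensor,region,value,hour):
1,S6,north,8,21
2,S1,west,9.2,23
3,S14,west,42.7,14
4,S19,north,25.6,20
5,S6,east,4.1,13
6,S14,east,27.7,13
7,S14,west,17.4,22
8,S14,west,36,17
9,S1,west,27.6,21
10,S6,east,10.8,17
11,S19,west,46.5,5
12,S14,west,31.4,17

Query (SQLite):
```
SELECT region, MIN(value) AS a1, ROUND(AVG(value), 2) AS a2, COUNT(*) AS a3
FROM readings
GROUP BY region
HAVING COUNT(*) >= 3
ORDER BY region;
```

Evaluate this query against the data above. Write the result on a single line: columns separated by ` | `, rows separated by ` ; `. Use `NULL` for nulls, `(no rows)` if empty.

Group readings by region.
Per group compute: MIN(value), ROUND(AVG(value), 2), COUNT(*).
HAVING: drop groups with fewer than 3 rows.
  east: ids {5, 6, 10} → MIN(value)=4.1, ROUND(AVG(value), 2)=14.2, COUNT(*)=3
  north: ids {1, 4} → MIN(value)=8, ROUND(AVG(value), 2)=16.8, COUNT(*)=2
  west: ids {2, 3, 7, 8, 9, 11, 12} → MIN(value)=9.2, ROUND(AVG(value), 2)=30.11, COUNT(*)=7

east | 4.1 | 14.2 | 3 ; west | 9.2 | 30.11 | 7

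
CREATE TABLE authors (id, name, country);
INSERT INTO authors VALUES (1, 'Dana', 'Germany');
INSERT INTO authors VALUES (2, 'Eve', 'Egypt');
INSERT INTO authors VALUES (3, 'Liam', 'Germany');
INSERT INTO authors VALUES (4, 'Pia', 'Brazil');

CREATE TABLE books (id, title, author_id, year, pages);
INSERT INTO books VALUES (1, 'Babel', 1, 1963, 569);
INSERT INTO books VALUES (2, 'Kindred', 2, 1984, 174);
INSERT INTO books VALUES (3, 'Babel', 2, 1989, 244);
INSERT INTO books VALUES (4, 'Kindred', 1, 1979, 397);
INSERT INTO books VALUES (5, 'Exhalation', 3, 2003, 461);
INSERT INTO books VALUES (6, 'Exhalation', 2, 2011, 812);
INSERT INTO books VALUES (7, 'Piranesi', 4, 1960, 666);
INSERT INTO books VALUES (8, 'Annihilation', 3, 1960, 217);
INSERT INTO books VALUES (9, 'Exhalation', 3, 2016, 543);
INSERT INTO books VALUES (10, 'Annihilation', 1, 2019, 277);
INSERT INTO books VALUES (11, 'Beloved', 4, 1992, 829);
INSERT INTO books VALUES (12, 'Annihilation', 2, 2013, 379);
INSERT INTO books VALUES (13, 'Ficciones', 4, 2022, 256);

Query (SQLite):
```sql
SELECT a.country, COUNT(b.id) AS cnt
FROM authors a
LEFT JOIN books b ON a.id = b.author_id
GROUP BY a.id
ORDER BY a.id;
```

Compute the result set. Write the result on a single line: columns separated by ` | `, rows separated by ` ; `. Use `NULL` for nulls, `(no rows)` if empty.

LEFT JOIN keeps every authors row; unmatched ones get NULL for books columns.
Group by authors.id and compute COUNT(b.id). COUNT(col) of an all-NULL group is 0.
  1: ids {1, 4, 10} → COUNT(b.id)=3
  2: ids {2, 3, 6, 12} → COUNT(b.id)=4
  3: ids {5, 8, 9} → COUNT(b.id)=3
  4: ids {7, 11, 13} → COUNT(b.id)=3

Germany | 3 ; Egypt | 4 ; Germany | 3 ; Brazil | 3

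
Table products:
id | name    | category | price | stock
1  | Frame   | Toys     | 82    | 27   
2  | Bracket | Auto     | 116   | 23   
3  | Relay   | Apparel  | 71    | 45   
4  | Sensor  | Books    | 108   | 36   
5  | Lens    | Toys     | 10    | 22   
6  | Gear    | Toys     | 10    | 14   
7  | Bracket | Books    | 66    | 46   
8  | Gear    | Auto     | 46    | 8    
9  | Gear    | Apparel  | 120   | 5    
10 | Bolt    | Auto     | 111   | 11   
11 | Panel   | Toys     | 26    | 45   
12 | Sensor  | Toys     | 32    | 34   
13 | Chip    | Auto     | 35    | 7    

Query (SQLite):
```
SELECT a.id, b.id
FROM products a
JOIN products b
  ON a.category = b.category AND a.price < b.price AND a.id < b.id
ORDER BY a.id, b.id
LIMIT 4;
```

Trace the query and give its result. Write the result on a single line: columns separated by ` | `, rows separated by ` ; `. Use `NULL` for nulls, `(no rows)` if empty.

3 | 9 ; 5 | 11 ; 5 | 12 ; 6 | 11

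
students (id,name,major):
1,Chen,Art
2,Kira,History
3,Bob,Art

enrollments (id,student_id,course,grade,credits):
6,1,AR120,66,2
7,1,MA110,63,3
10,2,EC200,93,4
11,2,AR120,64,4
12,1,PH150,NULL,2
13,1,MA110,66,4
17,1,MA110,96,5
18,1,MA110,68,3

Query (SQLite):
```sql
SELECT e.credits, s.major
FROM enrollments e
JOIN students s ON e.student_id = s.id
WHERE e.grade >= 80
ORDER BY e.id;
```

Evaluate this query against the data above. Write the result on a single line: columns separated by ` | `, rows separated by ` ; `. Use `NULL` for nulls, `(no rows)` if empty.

Each enrollments row matches the students row where student_id = students.id.
Then keep rows with e.grade >= 80.

4 | History ; 5 | Art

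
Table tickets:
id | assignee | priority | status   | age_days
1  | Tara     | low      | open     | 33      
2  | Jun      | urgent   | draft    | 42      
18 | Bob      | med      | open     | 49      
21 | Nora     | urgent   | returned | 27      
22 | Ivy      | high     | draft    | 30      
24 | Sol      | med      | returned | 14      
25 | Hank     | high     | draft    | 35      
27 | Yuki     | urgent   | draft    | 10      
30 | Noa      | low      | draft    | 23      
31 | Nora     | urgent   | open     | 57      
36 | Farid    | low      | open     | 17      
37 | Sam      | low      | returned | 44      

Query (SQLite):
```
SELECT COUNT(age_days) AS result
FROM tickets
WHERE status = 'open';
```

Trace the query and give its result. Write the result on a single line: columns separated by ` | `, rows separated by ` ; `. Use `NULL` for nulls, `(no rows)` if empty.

4

Rows where status='open' → age_days values: [33, 49, 57, 17].
COUNT(age_days) counts non-NULL values → 4.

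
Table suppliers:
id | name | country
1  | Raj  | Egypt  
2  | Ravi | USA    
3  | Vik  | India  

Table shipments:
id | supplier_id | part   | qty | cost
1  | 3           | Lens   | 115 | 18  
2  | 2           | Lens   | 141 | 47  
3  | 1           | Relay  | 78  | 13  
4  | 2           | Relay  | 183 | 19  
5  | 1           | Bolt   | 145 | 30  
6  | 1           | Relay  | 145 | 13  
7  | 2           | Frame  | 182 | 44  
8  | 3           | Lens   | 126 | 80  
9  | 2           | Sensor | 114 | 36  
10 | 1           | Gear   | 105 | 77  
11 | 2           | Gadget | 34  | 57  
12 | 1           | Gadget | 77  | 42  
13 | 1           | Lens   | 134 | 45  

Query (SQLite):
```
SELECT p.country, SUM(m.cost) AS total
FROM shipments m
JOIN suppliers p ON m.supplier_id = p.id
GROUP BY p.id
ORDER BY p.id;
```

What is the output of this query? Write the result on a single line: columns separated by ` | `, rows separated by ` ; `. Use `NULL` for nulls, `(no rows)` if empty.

Egypt | 220 ; USA | 203 ; India | 98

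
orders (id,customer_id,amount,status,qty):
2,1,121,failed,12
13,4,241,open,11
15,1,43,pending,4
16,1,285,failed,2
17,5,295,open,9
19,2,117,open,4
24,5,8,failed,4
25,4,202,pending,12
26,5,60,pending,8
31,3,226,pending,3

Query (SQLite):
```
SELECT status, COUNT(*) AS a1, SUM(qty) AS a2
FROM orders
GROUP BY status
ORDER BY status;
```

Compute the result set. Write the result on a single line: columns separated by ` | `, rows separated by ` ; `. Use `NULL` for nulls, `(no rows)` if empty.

Group orders by status.
Per group compute: COUNT(*), SUM(qty).
  failed: ids {2, 16, 24} → COUNT(*)=3, SUM(qty)=18
  open: ids {13, 17, 19} → COUNT(*)=3, SUM(qty)=24
  pending: ids {15, 25, 26, 31} → COUNT(*)=4, SUM(qty)=27

failed | 3 | 18 ; open | 3 | 24 ; pending | 4 | 27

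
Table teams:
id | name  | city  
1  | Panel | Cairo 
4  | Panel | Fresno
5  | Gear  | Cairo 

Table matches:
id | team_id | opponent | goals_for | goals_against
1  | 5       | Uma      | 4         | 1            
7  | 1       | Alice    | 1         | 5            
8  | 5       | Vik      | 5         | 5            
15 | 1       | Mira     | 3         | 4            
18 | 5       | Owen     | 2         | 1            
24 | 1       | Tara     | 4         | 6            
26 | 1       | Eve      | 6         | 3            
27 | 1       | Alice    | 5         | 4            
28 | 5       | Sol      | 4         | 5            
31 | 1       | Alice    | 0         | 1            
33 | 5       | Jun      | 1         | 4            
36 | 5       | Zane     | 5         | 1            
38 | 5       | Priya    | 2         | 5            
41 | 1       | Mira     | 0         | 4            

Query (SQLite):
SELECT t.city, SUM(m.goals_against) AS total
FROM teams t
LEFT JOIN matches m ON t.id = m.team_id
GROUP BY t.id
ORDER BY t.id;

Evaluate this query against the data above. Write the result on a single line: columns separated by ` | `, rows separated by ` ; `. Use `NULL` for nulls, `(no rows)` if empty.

LEFT JOIN keeps every teams row; unmatched ones get NULL for matches columns.
Group by teams.id and compute SUM(m.goals_against). SUM over an all-NULL group is NULL.
  1: ids {7, 15, 24, 26, 27, 31, 41} → SUM(m.goals_against)=27
  4: ids {—} → SUM(m.goals_against)=NULL
  5: ids {1, 8, 18, 28, 33, 36, 38} → SUM(m.goals_against)=22

Cairo | 27 ; Fresno | NULL ; Cairo | 22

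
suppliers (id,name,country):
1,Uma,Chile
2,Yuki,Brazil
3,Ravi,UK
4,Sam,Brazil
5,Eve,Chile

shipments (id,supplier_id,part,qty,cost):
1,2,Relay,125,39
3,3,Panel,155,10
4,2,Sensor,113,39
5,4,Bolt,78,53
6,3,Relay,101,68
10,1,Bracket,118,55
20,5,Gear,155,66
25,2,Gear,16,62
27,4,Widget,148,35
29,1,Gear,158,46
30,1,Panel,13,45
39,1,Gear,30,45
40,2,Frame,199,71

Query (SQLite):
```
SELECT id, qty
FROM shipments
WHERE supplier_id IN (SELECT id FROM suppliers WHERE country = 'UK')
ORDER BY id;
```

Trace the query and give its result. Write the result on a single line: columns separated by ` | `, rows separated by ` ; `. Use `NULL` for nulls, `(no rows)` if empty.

3 | 155 ; 6 | 101

Inner query: suppliers.id where country = 'UK'.
Outer: keep shipments rows whose supplier_id is in that set.
Inner query → {3}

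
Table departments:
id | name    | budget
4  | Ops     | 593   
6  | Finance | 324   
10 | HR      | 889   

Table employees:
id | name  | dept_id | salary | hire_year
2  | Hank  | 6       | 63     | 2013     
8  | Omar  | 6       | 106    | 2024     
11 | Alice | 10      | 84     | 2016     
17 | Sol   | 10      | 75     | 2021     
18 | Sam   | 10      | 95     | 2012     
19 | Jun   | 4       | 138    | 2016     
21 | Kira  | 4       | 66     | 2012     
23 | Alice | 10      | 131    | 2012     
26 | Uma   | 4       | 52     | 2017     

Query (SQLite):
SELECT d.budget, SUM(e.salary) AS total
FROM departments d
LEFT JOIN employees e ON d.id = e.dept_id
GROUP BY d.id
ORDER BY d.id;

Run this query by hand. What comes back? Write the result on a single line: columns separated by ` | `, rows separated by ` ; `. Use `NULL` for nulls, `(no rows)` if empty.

593 | 256 ; 324 | 169 ; 889 | 385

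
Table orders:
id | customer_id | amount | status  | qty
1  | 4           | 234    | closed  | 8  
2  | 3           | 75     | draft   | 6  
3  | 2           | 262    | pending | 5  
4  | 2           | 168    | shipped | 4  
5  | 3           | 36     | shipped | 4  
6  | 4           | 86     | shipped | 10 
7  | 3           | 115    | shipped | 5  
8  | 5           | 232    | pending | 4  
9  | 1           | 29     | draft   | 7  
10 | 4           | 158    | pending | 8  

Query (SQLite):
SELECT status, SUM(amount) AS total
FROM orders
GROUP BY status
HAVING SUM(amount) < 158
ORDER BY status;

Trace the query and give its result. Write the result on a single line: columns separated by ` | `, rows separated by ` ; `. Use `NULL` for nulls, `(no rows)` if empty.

Partition orders by status; compute SUM(amount) within each group.
HAVING: keep groups where SUM(amount) < 158.
  closed: ids {1} → SUM(amount)=234
  draft: ids {2, 9} → SUM(amount)=104
  pending: ids {3, 8, 10} → SUM(amount)=652
  shipped: ids {4, 5, 6, 7} → SUM(amount)=405

draft | 104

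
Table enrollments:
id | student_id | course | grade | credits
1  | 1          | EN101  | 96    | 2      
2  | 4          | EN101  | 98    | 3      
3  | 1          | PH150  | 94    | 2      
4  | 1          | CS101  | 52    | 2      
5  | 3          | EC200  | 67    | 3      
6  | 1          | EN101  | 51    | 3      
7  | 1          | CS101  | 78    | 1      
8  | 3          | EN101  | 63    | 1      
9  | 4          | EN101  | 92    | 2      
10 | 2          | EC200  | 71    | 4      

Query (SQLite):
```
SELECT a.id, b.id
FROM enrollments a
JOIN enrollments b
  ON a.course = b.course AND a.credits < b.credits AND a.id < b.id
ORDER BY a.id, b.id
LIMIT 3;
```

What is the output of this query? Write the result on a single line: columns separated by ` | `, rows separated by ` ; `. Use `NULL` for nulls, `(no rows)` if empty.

1 | 2 ; 1 | 6 ; 5 | 10

Pairs (a,b) with same course, a.credits < b.credits, a.id < b.id.
course groups: CS101:{4,7} EC200:{5,10} EN101:{1,2,6,8,9} PH150:{3}
Ordered by (a.id, b.id); first 3.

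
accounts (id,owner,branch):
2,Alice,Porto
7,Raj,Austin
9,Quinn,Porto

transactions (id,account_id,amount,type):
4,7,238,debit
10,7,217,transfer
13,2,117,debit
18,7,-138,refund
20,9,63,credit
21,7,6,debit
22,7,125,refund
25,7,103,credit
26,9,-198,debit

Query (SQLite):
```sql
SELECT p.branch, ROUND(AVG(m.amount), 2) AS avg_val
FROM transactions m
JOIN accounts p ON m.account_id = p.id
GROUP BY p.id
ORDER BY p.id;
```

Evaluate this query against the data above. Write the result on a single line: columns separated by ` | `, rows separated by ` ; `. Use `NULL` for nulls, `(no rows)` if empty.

Join each transactions row to its accounts via account_id.
Group joined rows by accounts.id; compute ROUND(AVG(m.amount), 2) per group.
  2: ids {13} → ROUND(AVG(m.amount), 2)=117
  7: ids {4, 10, 18, 21, 22, 25} → ROUND(AVG(m.amount), 2)=91.83
  9: ids {20, 26} → ROUND(AVG(m.amount), 2)=-67.5

Porto | 117 ; Austin | 91.83 ; Porto | -67.5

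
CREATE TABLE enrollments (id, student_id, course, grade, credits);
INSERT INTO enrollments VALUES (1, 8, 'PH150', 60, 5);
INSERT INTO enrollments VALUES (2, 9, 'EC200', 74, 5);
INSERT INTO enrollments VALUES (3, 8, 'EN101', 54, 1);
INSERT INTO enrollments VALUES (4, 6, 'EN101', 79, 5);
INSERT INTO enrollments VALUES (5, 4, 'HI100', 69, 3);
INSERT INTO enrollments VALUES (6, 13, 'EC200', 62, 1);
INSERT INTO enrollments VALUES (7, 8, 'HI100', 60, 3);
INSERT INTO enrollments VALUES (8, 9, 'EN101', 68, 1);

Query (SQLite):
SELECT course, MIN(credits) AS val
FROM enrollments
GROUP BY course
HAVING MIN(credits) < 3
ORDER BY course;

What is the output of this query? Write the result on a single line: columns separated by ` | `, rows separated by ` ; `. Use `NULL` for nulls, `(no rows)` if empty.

EC200 | 1 ; EN101 | 1

Partition enrollments by course; compute MIN(credits) within each group.
HAVING: keep groups where MIN(credits) < 3.
  EC200: ids {2, 6} → MIN(credits)=1
  EN101: ids {3, 4, 8} → MIN(credits)=1
  HI100: ids {5, 7} → MIN(credits)=3
  PH150: ids {1} → MIN(credits)=5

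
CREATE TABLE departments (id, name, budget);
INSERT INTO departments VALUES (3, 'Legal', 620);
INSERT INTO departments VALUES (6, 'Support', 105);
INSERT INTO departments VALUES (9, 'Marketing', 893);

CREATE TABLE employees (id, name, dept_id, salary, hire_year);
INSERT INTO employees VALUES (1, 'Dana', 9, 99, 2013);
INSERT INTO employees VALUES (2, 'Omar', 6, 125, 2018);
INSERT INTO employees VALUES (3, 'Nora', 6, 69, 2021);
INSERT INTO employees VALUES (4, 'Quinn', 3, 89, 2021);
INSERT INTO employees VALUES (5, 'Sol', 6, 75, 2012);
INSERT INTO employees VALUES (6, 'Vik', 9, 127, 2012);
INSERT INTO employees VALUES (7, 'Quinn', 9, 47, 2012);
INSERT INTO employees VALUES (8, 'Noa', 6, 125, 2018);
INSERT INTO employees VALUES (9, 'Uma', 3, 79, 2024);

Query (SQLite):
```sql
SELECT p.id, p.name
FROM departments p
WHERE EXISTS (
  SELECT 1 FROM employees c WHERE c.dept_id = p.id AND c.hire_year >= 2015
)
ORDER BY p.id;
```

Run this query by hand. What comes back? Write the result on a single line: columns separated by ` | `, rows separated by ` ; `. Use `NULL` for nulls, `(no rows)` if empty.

For each departments row, check whether any employees with matching dept_id has hire_year >= 2015.
Keep rows where that is true.

3 | Legal ; 6 | Support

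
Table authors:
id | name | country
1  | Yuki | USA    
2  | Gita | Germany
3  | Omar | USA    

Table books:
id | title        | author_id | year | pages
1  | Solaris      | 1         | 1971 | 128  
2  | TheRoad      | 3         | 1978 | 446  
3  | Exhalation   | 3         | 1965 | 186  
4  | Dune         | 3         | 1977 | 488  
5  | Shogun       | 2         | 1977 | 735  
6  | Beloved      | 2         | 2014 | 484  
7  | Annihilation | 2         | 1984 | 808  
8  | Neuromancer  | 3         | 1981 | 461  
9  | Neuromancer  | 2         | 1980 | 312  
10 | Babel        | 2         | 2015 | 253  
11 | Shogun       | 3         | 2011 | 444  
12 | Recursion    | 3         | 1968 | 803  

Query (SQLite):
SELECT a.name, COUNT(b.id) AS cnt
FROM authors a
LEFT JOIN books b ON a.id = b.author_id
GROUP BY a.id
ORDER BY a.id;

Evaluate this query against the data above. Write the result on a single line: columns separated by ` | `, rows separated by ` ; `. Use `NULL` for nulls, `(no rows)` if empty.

Yuki | 1 ; Gita | 5 ; Omar | 6

LEFT JOIN keeps every authors row; unmatched ones get NULL for books columns.
Group by authors.id and compute COUNT(b.id). COUNT(col) of an all-NULL group is 0.
  1: ids {1} → COUNT(b.id)=1
  2: ids {5, 6, 7, 9, 10} → COUNT(b.id)=5
  3: ids {2, 3, 4, 8, 11, 12} → COUNT(b.id)=6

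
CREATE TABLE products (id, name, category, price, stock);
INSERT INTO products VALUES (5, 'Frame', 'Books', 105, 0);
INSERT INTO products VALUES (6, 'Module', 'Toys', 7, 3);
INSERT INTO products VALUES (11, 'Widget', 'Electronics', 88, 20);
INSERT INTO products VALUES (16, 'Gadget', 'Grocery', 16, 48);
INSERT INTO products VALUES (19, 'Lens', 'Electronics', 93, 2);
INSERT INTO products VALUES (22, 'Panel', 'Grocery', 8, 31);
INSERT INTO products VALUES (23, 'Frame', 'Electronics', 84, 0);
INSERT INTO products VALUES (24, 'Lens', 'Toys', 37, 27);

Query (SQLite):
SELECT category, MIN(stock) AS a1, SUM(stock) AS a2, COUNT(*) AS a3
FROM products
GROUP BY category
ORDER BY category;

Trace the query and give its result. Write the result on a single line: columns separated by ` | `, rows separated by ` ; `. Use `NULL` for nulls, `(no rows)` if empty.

Group products by category.
Per group compute: MIN(stock), SUM(stock), COUNT(*).
  Books: ids {5} → MIN(stock)=0, SUM(stock)=0, COUNT(*)=1
  Electronics: ids {11, 19, 23} → MIN(stock)=0, SUM(stock)=22, COUNT(*)=3
  Grocery: ids {16, 22} → MIN(stock)=31, SUM(stock)=79, COUNT(*)=2
  Toys: ids {6, 24} → MIN(stock)=3, SUM(stock)=30, COUNT(*)=2

Books | 0 | 0 | 1 ; Electronics | 0 | 22 | 3 ; Grocery | 31 | 79 | 2 ; Toys | 3 | 30 | 2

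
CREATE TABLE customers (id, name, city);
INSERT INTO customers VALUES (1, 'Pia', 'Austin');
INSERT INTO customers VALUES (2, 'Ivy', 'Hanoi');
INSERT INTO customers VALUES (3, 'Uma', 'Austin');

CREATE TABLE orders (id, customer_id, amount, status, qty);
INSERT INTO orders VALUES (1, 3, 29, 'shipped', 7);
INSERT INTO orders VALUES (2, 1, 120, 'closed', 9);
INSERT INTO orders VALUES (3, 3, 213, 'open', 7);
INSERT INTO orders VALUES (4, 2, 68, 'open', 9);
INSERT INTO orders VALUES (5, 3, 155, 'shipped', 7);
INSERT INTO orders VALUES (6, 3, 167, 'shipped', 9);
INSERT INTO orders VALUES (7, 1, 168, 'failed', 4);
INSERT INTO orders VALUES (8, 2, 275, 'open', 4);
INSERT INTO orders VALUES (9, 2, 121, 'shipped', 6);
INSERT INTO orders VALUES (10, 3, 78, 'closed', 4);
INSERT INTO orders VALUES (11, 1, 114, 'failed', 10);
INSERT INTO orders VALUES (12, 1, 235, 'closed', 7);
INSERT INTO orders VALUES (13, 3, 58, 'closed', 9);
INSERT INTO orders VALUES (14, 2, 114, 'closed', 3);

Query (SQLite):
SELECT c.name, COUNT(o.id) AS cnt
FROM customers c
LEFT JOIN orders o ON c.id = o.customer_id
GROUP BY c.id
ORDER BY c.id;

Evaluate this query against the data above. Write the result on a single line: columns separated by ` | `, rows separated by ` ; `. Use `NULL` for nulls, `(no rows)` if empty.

LEFT JOIN keeps every customers row; unmatched ones get NULL for orders columns.
Group by customers.id and compute COUNT(o.id). COUNT(col) of an all-NULL group is 0.
  1: ids {2, 7, 11, 12} → COUNT(o.id)=4
  2: ids {4, 8, 9, 14} → COUNT(o.id)=4
  3: ids {1, 3, 5, 6, 10, 13} → COUNT(o.id)=6

Pia | 4 ; Ivy | 4 ; Uma | 6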